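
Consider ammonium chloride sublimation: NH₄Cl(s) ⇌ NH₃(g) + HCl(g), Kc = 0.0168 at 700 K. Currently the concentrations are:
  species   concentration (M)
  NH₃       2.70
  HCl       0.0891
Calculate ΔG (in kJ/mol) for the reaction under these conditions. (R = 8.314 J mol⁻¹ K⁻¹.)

(NH₄Cl is a pure solid — omitted from Qc.)
Qc = [NH₃]·[HCl] = (2.70)·(0.0891) = 0.241
ΔG = RT ln(Qc/Kc) = (8.314 J mol⁻¹ K⁻¹)(700 K) × ln(0.241/0.0168)
   = (5.820 kJ/mol)(2.663) = 15.5 kJ/mol
ΔG > 0, so the forward reaction is non-spontaneous (proceeds in reverse).

ΔG = 15.5 kJ/mol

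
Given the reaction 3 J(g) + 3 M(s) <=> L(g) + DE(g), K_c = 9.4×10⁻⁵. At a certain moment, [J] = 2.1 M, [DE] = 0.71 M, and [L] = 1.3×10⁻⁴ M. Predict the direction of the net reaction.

to the right

(M is a pure solid — omitted from Q_c.)
Q_c = [L]·[DE] / [J]³ = (1.3×10⁻⁴)·(0.71) / (2.1)³ = 1.0×10⁻⁵
Q_c = 1.0×10⁻⁵ < K_c = 9.4×10⁻⁵, so the forward reaction proceeds.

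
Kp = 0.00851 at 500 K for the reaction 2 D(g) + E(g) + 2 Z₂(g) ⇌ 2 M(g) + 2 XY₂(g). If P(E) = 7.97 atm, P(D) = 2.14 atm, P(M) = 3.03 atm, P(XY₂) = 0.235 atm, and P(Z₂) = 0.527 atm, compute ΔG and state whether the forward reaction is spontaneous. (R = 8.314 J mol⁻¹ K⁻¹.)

Qp = P(M)²·P(XY₂)² / (P(D)²·P(E)·P(Z₂)²) = (3.03)²·(0.235)² / ((2.14)²·(7.97)·(0.527)²) = 0.0500
ΔG = RT ln(Qp/Kp) = (8.314 J mol⁻¹ K⁻¹)(500 K) × ln(0.0500/0.00851)
   = (4.157 kJ/mol)(1.771) = 7.36 kJ/mol
ΔG > 0, so the forward reaction is non-spontaneous (proceeds in reverse).

ΔG = 7.36 kJ/mol; the forward reaction is non-spontaneous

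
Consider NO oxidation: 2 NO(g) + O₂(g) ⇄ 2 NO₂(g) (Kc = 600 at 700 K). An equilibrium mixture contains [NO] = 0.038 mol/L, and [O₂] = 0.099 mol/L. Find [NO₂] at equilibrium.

[NO₂] = 0.29 mol/L

At equilibrium, Kc = [NO₂]² / ([NO]²·[O₂]) = 600.
([NO₂])² / ((0.038)²·(0.099)) = 600
[NO₂]² = 0.0858 ⇒ [NO₂] = 0.29 mol/L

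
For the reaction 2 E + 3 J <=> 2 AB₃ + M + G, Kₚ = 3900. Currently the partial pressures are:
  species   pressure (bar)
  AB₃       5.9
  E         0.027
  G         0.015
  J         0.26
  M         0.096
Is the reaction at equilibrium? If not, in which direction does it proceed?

Qₚ = P(AB₃)²·P(M)·P(G) / (P(E)²·P(J)³) = (5.9)²·(0.096)·(0.015) / ((0.027)²·(0.26)³) = 3900
Qₚ = 3900 = Kₚ, so the system is already at equilibrium.

neither direction; the system is at equilibrium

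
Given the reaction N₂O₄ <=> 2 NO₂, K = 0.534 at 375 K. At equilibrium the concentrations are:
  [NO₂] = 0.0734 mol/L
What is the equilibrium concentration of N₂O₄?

[N₂O₄] = 0.0101 mol/L

At equilibrium, K = [NO₂]² / [N₂O₄] = 0.534.
(0.0734)² / ([N₂O₄]) = 0.534
[N₂O₄] = 0.0101 mol/L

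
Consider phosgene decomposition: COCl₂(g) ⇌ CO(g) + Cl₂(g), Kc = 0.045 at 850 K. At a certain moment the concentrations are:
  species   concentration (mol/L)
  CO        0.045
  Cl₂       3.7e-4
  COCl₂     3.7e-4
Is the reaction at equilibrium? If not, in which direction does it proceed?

no net change (already at equilibrium)

Qc = [CO]·[Cl₂] / [COCl₂] = (0.045)·(3.7e-4) / (3.7e-4) = 0.045
Qc = 0.045 = Kc, so the system is already at equilibrium.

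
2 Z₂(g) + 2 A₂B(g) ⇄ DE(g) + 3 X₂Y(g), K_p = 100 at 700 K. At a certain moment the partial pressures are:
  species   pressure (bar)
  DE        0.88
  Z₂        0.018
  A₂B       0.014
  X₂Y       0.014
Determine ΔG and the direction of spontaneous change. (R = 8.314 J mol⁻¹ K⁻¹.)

Q_p = P(DE)·P(X₂Y)³ / (P(Z₂)²·P(A₂B)²) = (0.88)·(0.014)³ / ((0.018)²·(0.014)²) = 38.0
ΔG = RT ln(Q_p/K_p) = (8.314 J mol⁻¹ K⁻¹)(700 K) × ln(38.0/100)
   = (5.820 kJ/mol)(-0.9676) = -5.63 kJ/mol
ΔG < 0, so the forward reaction is spontaneous (proceeds forward).

ΔG = -5.63 kJ/mol; the forward reaction is spontaneous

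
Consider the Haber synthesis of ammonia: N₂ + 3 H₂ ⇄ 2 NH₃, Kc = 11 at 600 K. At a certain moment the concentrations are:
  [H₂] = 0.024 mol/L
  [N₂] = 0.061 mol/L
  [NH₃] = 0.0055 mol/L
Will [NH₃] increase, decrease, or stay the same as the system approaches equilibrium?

Qc = [NH₃]² / ([N₂]·[H₂]³) = (0.0055)² / ((0.061)·(0.024)³) = 36
Qc = 36 > Kc = 11: net reverse reaction.
NH₃ is a product, so it decreases.

decrease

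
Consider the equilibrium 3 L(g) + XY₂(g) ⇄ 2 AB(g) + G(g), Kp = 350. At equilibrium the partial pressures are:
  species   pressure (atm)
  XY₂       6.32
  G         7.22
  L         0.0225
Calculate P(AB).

At equilibrium, Kp = P(AB)²·P(G) / (P(L)³·P(XY₂)) = 350.
(P(AB))²·(7.22) / ((0.0225)³·(6.32)) = 350
P(AB)² = 0.00349 ⇒ P(AB) = 0.0591 atm

P(AB) = 0.0591 atm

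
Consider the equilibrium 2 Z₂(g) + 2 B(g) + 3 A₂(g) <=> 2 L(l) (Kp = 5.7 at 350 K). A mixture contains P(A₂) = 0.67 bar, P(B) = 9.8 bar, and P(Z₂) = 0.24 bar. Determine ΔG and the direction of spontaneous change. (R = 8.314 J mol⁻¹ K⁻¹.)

(L is a pure liquid — omitted from Qp.)
Qp = 1 / (P(Z₂)²·P(B)²·P(A₂)³) = 1 / ((0.24)²·(9.8)²·(0.67)³) = 0.601
ΔG = RT ln(Qp/Kp) = (8.314 J mol⁻¹ K⁻¹)(350 K) × ln(0.601/5.7)
   = (2.910 kJ/mol)(-2.250) = -6.55 kJ/mol
ΔG < 0, so the forward reaction is spontaneous (proceeds forward).

ΔG = -6.55 kJ/mol; the forward reaction is spontaneous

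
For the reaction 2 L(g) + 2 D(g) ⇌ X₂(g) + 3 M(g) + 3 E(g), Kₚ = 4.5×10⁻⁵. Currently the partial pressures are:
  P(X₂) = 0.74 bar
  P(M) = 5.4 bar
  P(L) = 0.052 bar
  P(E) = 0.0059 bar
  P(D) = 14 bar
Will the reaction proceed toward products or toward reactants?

no net change (already at equilibrium)

Qₚ = P(X₂)·P(M)³·P(E)³ / (P(L)²·P(D)²) = (0.74)·(5.4)³·(0.0059)³ / ((0.052)²·(14)²) = 4.5×10⁻⁵
Qₚ = 4.5×10⁻⁵ = Kₚ, so the system is already at equilibrium.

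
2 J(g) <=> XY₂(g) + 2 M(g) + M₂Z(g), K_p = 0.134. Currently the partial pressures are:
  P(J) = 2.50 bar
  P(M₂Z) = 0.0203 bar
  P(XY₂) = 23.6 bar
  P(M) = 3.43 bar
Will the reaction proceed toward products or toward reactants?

Q_p = P(XY₂)·P(M)²·P(M₂Z) / P(J)² = (23.6)·(3.43)²·(0.0203) / (2.50)² = 0.902
Q_p = 0.902 > K_p = 0.134, so the reverse reaction proceeds.

to the left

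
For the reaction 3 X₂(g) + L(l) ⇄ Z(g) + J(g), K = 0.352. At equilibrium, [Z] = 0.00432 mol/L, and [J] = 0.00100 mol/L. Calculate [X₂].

(L is a pure liquid — omitted from K.)
At equilibrium, K = [Z]·[J] / [X₂]³ = 0.352.
(0.00432)·(0.00100) / ([X₂])³ = 0.352
[X₂]³ = 1.23×10⁻⁵ ⇒ [X₂] = 0.0231 mol/L

[X₂] = 0.0231 mol/L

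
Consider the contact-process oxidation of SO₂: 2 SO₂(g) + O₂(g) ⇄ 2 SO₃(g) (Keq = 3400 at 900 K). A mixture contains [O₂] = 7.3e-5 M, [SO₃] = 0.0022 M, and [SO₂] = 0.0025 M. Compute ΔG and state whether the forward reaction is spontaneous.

ΔG = 8.51 kJ/mol; the forward reaction is non-spontaneous

Q = [SO₃]² / ([SO₂]²·[O₂]) = (0.0022)² / ((0.0025)²·(7.3e-5)) = 10600
ΔG = RT ln(Q/Keq) = (8.314 J mol⁻¹ K⁻¹)(900 K) × ln(10600/3400)
   = (7.483 kJ/mol)(1.137) = 8.51 kJ/mol
ΔG > 0, so the forward reaction is non-spontaneous (proceeds in reverse).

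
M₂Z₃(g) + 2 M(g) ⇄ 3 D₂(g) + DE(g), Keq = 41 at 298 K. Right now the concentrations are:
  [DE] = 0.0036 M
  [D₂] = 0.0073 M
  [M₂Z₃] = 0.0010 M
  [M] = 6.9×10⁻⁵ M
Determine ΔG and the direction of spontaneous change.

Q = [D₂]³·[DE] / ([M₂Z₃]·[M]²) = (0.0073)³·(0.0036) / ((0.0010)·(6.9×10⁻⁵)²) = 294
ΔG = RT ln(Q/Keq) = (8.314 J mol⁻¹ K⁻¹)(298 K) × ln(294/41)
   = (2.478 kJ/mol)(1.970) = 4.88 kJ/mol
ΔG > 0, so the forward reaction is non-spontaneous (proceeds in reverse).

ΔG = 4.88 kJ/mol; the forward reaction is non-spontaneous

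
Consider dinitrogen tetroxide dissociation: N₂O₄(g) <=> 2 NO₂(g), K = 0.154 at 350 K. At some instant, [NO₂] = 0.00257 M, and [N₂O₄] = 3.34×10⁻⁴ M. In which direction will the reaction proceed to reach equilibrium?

Q = [NO₂]² / [N₂O₄] = (0.00257)² / (3.34×10⁻⁴) = 0.0198
Q = 0.0198 < K = 0.154, so the forward reaction proceeds.

to the right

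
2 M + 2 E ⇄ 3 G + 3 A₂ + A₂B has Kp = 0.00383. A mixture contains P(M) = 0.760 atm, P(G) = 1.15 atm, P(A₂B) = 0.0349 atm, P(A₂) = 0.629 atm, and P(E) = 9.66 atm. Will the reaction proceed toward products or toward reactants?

to the right

Qp = P(G)³·P(A₂)³·P(A₂B) / (P(M)²·P(E)²) = (1.15)³·(0.629)³·(0.0349) / ((0.760)²·(9.66)²) = 2.45×10⁻⁴
Qp = 2.45×10⁻⁴ < Kp = 0.00383, so the forward reaction proceeds.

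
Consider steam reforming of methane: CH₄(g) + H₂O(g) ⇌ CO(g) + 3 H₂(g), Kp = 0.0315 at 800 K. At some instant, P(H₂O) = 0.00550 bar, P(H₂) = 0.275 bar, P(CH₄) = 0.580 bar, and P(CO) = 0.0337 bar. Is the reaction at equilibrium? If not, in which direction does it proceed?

in the reverse direction

Qp = P(CO)·P(H₂)³ / (P(CH₄)·P(H₂O)) = (0.0337)·(0.275)³ / ((0.580)·(0.00550)) = 0.220
Qp = 0.220 > Kp = 0.0315, so the reverse reaction proceeds.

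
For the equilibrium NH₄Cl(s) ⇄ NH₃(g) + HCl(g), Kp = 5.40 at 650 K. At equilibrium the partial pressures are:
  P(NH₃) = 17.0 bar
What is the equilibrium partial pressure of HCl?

(NH₄Cl is a pure solid — omitted from Kp.)
At equilibrium, Kp = P(NH₃)·P(HCl) = 5.40.
(17.0)·(P(HCl)) = 5.40
P(HCl) = 0.318 bar

P(HCl) = 0.318 bar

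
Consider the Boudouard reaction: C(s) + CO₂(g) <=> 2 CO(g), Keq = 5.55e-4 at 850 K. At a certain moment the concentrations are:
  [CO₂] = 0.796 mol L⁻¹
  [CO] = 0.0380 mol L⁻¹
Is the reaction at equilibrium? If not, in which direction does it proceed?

(C is a pure solid — omitted from Q.)
Q = [CO]² / [CO₂] = (0.0380)² / (0.796) = 0.00181
Q = 0.00181 > Keq = 5.55e-4, so the reverse reaction proceeds.

in the reverse direction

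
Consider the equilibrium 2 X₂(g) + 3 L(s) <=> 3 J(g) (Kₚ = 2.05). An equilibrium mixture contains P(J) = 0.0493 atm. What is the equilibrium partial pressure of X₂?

P(X₂) = 0.00765 atm

(L is a pure solid — omitted from Kₚ.)
At equilibrium, Kₚ = P(J)³ / P(X₂)² = 2.05.
(0.0493)³ / (P(X₂))² = 2.05
P(X₂)² = 5.85×10⁻⁵ ⇒ P(X₂) = 0.00765 atm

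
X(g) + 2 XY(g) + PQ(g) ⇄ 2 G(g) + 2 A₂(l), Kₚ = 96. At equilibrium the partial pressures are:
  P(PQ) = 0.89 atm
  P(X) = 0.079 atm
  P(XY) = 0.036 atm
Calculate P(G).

P(G) = 0.094 atm

(A₂ is a pure liquid — omitted from Kₚ.)
At equilibrium, Kₚ = P(G)² / (P(X)·P(XY)²·P(PQ)) = 96.
(P(G))² / ((0.079)·(0.036)²·(0.89)) = 96
P(G)² = 0.00875 ⇒ P(G) = 0.094 atm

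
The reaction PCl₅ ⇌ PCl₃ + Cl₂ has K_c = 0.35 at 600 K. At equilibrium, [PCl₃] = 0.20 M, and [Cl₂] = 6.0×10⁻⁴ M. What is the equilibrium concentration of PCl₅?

At equilibrium, K_c = [PCl₃]·[Cl₂] / [PCl₅] = 0.35.
(0.20)·(6.0×10⁻⁴) / ([PCl₅]) = 0.35
[PCl₅] = 3.43×10⁻⁴ = 3.4×10⁻⁴ M

[PCl₅] = 3.4×10⁻⁴ M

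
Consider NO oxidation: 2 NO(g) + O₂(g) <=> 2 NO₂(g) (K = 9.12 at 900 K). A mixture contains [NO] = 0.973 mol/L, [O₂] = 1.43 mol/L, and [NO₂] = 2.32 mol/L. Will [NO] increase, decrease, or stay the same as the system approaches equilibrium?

Q = [NO₂]² / ([NO]²·[O₂]) = (2.32)² / ((0.973)²·(1.43)) = 3.98
Q = 3.98 < K = 9.12: net forward reaction.
NO is a reactant, so it decreases.

decrease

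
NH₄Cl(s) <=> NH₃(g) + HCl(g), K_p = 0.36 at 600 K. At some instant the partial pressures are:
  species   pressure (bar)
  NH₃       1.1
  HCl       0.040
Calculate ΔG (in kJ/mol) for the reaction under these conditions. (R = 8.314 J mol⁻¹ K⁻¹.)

(NH₄Cl is a pure solid — omitted from Q_p.)
Q_p = P(NH₃)·P(HCl) = (1.1)·(0.040) = 0.0440
ΔG = RT ln(Q_p/K_p) = (8.314 J mol⁻¹ K⁻¹)(600 K) × ln(0.0440/0.36)
   = (4.988 kJ/mol)(-2.102) = -10.5 kJ/mol
ΔG < 0, so the forward reaction is spontaneous (proceeds forward).

ΔG = -10.5 kJ/mol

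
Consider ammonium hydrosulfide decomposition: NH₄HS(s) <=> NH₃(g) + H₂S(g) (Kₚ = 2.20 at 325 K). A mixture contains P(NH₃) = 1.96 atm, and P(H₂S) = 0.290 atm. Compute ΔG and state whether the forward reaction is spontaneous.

ΔG = -3.66 kJ/mol; the forward reaction is spontaneous

(NH₄HS is a pure solid — omitted from Qₚ.)
Qₚ = P(NH₃)·P(H₂S) = (1.96)·(0.290) = 0.568
ΔG = RT ln(Qₚ/Kₚ) = (8.314 J mol⁻¹ K⁻¹)(325 K) × ln(0.568/2.20)
   = (2.702 kJ/mol)(-1.354) = -3.66 kJ/mol
ΔG < 0, so the forward reaction is spontaneous (proceeds forward).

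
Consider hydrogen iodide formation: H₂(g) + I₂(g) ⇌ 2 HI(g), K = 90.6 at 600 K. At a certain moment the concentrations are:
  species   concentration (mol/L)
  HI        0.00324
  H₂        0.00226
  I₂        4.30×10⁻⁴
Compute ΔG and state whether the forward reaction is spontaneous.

Q = [HI]² / ([H₂]·[I₂]) = (0.00324)² / ((0.00226)·(4.30×10⁻⁴)) = 10.8
ΔG = RT ln(Q/K) = (8.314 J mol⁻¹ K⁻¹)(600 K) × ln(10.8/90.6)
   = (4.988 kJ/mol)(-2.127) = -10.6 kJ/mol
ΔG < 0, so the forward reaction is spontaneous (proceeds forward).

ΔG = -10.6 kJ/mol; the forward reaction is spontaneous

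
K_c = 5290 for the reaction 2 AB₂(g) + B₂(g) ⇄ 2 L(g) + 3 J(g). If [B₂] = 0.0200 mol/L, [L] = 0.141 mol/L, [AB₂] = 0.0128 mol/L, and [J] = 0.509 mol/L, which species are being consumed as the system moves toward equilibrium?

Q_c = [L]²·[J]³ / ([AB₂]²·[B₂]) = (0.141)²·(0.509)³ / ((0.0128)²·(0.0200)) = 800
Q_c = 800 < K_c = 5290: net forward reaction.

AB₂, B₂ (reactants)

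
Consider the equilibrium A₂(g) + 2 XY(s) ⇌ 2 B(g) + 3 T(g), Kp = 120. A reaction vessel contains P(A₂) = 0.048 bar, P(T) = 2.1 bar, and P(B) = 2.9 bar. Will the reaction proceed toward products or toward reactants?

reverse (toward reactants)

(XY is a pure solid — omitted from Qp.)
Qp = P(B)²·P(T)³ / P(A₂) = (2.9)²·(2.1)³ / (0.048) = 1600
Qp = 1600 > Kp = 120, so the reverse reaction proceeds.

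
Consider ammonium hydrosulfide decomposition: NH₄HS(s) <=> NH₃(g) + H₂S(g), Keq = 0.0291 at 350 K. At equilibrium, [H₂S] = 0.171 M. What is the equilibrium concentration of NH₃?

(NH₄HS is a pure solid — omitted from Keq.)
At equilibrium, Keq = [NH₃]·[H₂S] = 0.0291.
([NH₃])·(0.171) = 0.0291
[NH₃] = 0.170 M

[NH₃] = 0.170 M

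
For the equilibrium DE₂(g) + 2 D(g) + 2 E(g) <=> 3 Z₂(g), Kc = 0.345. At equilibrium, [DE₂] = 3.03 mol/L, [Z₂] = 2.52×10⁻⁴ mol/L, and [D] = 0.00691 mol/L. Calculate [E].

[E] = 5.66×10⁻⁴ mol/L

At equilibrium, Kc = [Z₂]³ / ([DE₂]·[D]²·[E]²) = 0.345.
(2.52×10⁻⁴)³ / ((3.03)·(0.00691)²·([E])²) = 0.345
[E]² = 3.21×10⁻⁷ ⇒ [E] = 5.66×10⁻⁴ mol/L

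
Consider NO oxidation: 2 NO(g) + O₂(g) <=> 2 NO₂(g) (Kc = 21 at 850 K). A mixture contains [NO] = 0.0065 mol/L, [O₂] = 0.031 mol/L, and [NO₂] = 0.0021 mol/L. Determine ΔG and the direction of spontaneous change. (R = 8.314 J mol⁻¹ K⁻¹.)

Qc = [NO₂]² / ([NO]²·[O₂]) = (0.0021)² / ((0.0065)²·(0.031)) = 3.37
ΔG = RT ln(Qc/Kc) = (8.314 J mol⁻¹ K⁻¹)(850 K) × ln(3.37/21)
   = (7.067 kJ/mol)(-1.830) = -12.9 kJ/mol
ΔG < 0, so the forward reaction is spontaneous (proceeds forward).

ΔG = -12.9 kJ/mol; the forward reaction is spontaneous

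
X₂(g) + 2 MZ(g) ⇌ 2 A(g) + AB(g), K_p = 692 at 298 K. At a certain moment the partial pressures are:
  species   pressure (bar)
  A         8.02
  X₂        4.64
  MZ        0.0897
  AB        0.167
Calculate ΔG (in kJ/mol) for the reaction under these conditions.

ΔG = -2.17 kJ/mol

Q_p = P(A)²·P(AB) / (P(X₂)·P(MZ)²) = (8.02)²·(0.167) / ((4.64)·(0.0897)²) = 288
ΔG = RT ln(Q_p/K_p) = (8.314 J mol⁻¹ K⁻¹)(298 K) × ln(288/692)
   = (2.478 kJ/mol)(-0.8766) = -2.17 kJ/mol
ΔG < 0, so the forward reaction is spontaneous (proceeds forward).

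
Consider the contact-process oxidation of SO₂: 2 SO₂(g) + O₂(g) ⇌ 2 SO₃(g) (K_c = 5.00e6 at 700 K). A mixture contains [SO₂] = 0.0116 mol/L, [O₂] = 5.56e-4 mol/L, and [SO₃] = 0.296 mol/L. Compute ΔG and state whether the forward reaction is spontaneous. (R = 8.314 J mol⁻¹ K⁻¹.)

Q_c = [SO₃]² / ([SO₂]²·[O₂]) = (0.296)² / ((0.0116)²·(5.56e-4)) = 1.17e6
ΔG = RT ln(Q_c/K_c) = (8.314 J mol⁻¹ K⁻¹)(700 K) × ln(1.17e6/5.00e6)
   = (5.820 kJ/mol)(-1.452) = -8.45 kJ/mol
ΔG < 0, so the forward reaction is spontaneous (proceeds forward).

ΔG = -8.45 kJ/mol; the forward reaction is spontaneous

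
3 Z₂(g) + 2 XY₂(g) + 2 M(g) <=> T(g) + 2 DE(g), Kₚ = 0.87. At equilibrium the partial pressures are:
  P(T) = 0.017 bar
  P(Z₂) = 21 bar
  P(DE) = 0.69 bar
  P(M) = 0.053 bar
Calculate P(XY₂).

At equilibrium, Kₚ = P(T)·P(DE)² / (P(Z₂)³·P(XY₂)²·P(M)²) = 0.87.
(0.017)·(0.69)² / ((21)³·(P(XY₂))²·(0.053)²) = 0.87
P(XY₂)² = 3.58×10⁻⁴ ⇒ P(XY₂) = 0.019 bar

P(XY₂) = 0.019 bar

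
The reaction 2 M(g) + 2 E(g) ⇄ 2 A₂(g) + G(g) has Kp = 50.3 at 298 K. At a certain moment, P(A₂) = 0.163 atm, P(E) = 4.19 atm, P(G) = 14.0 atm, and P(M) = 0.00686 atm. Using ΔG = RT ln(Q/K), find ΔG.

ΔG = 5.43 kJ/mol

Qp = P(A₂)²·P(G) / (P(M)²·P(E)²) = (0.163)²·(14.0) / ((0.00686)²·(4.19)²) = 450
ΔG = RT ln(Qp/Kp) = (8.314 J mol⁻¹ K⁻¹)(298 K) × ln(450/50.3)
   = (2.478 kJ/mol)(2.191) = 5.43 kJ/mol
ΔG > 0, so the forward reaction is non-spontaneous (proceeds in reverse).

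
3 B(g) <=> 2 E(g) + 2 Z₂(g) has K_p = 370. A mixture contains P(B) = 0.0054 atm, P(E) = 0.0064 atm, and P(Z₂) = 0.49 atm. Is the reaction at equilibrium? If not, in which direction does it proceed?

Q_p = P(E)²·P(Z₂)² / P(B)³ = (0.0064)²·(0.49)² / (0.0054)³ = 62
Q_p = 62 < K_p = 370, so the forward reaction proceeds.

forward (toward products)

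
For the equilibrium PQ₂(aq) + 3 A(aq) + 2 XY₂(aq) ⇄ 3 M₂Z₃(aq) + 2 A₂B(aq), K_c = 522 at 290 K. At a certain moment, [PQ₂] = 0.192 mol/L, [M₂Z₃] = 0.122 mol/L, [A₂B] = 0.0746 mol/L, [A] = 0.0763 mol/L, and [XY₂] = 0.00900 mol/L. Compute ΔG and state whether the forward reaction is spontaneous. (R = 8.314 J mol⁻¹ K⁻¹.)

ΔG = 2.48 kJ/mol; the forward reaction is non-spontaneous

Q_c = [M₂Z₃]³·[A₂B]² / ([PQ₂]·[A]³·[XY₂]²) = (0.122)³·(0.0746)² / ((0.192)·(0.0763)³·(0.00900)²) = 1460
ΔG = RT ln(Q_c/K_c) = (8.314 J mol⁻¹ K⁻¹)(290 K) × ln(1460/522)
   = (2.411 kJ/mol)(1.029) = 2.48 kJ/mol
ΔG > 0, so the forward reaction is non-spontaneous (proceeds in reverse).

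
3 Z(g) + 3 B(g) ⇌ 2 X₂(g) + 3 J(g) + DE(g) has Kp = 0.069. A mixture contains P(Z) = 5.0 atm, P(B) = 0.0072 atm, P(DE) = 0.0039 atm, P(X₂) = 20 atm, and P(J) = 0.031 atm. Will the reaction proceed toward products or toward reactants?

Qp = P(X₂)²·P(J)³·P(DE) / (P(Z)³·P(B)³) = (20)²·(0.031)³·(0.0039) / ((5.0)³·(0.0072)³) = 1.0
Qp = 1.0 > Kp = 0.069, so the reverse reaction proceeds.

reverse (toward reactants)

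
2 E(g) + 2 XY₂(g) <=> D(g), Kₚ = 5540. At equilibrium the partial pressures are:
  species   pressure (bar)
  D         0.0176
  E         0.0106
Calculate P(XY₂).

P(XY₂) = 0.168 bar

At equilibrium, Kₚ = P(D) / (P(E)²·P(XY₂)²) = 5540.
(0.0176) / ((0.0106)²·(P(XY₂))²) = 5540
P(XY₂)² = 0.0283 ⇒ P(XY₂) = 0.168 bar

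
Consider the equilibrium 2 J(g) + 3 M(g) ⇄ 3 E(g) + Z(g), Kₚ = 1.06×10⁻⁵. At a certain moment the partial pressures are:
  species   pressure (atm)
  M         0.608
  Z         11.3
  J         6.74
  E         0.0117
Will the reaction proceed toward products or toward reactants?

toward products

Qₚ = P(E)³·P(Z) / (P(J)²·P(M)³) = (0.0117)³·(11.3) / ((6.74)²·(0.608)³) = 1.77×10⁻⁶
Qₚ = 1.77×10⁻⁶ < Kₚ = 1.06×10⁻⁵, so the forward reaction proceeds.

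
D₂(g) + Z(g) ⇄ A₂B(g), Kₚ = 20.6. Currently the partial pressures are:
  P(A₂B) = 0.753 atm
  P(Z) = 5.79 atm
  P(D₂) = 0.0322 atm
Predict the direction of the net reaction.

Qₚ = P(A₂B) / (P(D₂)·P(Z)) = (0.753) / ((0.0322)·(5.79)) = 4.04
Qₚ = 4.04 < Kₚ = 20.6, so the forward reaction proceeds.

in the forward direction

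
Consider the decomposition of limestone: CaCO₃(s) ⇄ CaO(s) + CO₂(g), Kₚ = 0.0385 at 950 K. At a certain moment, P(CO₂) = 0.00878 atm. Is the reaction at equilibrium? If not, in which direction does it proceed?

(CaCO₃, CaO are pure solids — omitted from Qₚ.)
Qₚ = P(CO₂) = 0.00878
Qₚ = 0.00878 < Kₚ = 0.0385, so the forward reaction proceeds.

in the forward direction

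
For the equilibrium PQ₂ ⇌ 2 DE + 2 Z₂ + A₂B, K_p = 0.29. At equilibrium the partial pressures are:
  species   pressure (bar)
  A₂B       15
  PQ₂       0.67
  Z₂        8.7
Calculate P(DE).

P(DE) = 0.013 bar

At equilibrium, K_p = P(DE)²·P(Z₂)²·P(A₂B) / P(PQ₂) = 0.29.
(P(DE))²·(8.7)²·(15) / (0.67) = 0.29
P(DE)² = 1.71×10⁻⁴ ⇒ P(DE) = 0.013 bar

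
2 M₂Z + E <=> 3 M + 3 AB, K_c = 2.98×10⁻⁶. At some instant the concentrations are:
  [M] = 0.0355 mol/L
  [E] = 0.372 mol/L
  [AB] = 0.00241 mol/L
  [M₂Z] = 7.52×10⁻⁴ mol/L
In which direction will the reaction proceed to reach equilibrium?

Q_c = [M]³·[AB]³ / ([M₂Z]²·[E]) = (0.0355)³·(0.00241)³ / ((7.52×10⁻⁴)²·(0.372)) = 2.98×10⁻⁶
Q_c = 2.98×10⁻⁶ = K_c, so the system is already at equilibrium.

at equilibrium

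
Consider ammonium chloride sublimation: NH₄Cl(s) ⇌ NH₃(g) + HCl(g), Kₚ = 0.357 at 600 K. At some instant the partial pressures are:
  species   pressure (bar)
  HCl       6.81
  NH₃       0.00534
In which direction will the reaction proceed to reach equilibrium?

(NH₄Cl is a pure solid — omitted from Qₚ.)
Qₚ = P(NH₃)·P(HCl) = (0.00534)·(6.81) = 0.0364
Qₚ = 0.0364 < Kₚ = 0.357, so the forward reaction proceeds.

to the right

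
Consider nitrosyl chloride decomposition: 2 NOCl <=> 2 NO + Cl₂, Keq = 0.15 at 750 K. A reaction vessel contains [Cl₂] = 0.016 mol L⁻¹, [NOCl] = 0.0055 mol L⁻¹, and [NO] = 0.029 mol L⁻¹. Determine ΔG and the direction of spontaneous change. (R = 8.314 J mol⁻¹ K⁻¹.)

Q = [NO]²·[Cl₂] / [NOCl]² = (0.029)²·(0.016) / (0.0055)² = 0.445
ΔG = RT ln(Q/Keq) = (8.314 J mol⁻¹ K⁻¹)(750 K) × ln(0.445/0.15)
   = (6.236 kJ/mol)(1.087) = 6.78 kJ/mol
ΔG > 0, so the forward reaction is non-spontaneous (proceeds in reverse).

ΔG = 6.78 kJ/mol; the forward reaction is non-spontaneous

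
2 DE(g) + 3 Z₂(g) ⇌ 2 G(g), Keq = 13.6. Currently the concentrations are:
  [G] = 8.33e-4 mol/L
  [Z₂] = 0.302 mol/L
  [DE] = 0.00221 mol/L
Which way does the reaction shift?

Q = [G]² / ([DE]²·[Z₂]³) = (8.33e-4)² / ((0.00221)²·(0.302)³) = 5.16
Q = 5.16 < Keq = 13.6, so the forward reaction proceeds.

toward products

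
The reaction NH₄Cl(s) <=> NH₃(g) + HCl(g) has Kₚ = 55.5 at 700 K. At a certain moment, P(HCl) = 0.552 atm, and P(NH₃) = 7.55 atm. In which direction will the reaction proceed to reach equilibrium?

(NH₄Cl is a pure solid — omitted from Qₚ.)
Qₚ = P(NH₃)·P(HCl) = (7.55)·(0.552) = 4.17
Qₚ = 4.17 < Kₚ = 55.5, so the forward reaction proceeds.

to the right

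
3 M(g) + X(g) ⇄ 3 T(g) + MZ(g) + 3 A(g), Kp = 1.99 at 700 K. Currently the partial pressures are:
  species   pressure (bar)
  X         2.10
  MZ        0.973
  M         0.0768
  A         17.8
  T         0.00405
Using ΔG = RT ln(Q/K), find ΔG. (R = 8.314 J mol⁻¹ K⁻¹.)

Qp = P(T)³·P(MZ)·P(A)³ / (P(M)³·P(X)) = (0.00405)³·(0.973)·(17.8)³ / ((0.0768)³·(2.10)) = 0.383
ΔG = RT ln(Qp/Kp) = (8.314 J mol⁻¹ K⁻¹)(700 K) × ln(0.383/1.99)
   = (5.820 kJ/mol)(-1.648) = -9.59 kJ/mol
ΔG < 0, so the forward reaction is spontaneous (proceeds forward).

ΔG = -9.59 kJ/mol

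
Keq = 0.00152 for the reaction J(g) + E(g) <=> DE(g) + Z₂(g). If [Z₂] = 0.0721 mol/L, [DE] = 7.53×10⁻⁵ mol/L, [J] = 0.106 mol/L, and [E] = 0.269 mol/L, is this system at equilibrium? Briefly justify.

Q = [DE]·[Z₂] / ([J]·[E]) = (7.53×10⁻⁵)·(0.0721) / ((0.106)·(0.269)) = 1.90×10⁻⁴
Q = 1.90×10⁻⁴ < Keq = 0.00152: net forward reaction.

no; Q < K, reaction proceeds forward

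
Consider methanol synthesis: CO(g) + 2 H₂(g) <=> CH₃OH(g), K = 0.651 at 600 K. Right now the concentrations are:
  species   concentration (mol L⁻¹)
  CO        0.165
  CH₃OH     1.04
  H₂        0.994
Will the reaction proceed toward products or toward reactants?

in the reverse direction

Q = [CH₃OH] / ([CO]·[H₂]²) = (1.04) / ((0.165)·(0.994)²) = 6.38
Q = 6.38 > K = 0.651, so the reverse reaction proceeds.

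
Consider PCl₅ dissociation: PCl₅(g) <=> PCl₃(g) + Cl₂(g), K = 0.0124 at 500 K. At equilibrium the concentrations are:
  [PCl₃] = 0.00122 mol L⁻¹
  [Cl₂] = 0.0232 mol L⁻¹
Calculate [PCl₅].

At equilibrium, K = [PCl₃]·[Cl₂] / [PCl₅] = 0.0124.
(0.00122)·(0.0232) / ([PCl₅]) = 0.0124
[PCl₅] = 0.00228 mol L⁻¹

[PCl₅] = 0.00228 mol L⁻¹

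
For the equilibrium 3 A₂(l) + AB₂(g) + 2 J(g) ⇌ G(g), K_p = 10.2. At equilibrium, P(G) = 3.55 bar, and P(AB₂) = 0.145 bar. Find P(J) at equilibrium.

P(J) = 1.55 bar

(A₂ is a pure liquid — omitted from K_p.)
At equilibrium, K_p = P(G) / (P(AB₂)·P(J)²) = 10.2.
(3.55) / ((0.145)·(P(J))²) = 10.2
P(J)² = 2.40 ⇒ P(J) = 1.55 bar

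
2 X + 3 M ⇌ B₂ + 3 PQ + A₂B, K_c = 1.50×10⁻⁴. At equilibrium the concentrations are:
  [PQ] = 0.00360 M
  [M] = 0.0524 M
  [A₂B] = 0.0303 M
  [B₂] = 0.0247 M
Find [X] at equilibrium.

At equilibrium, K_c = [B₂]·[PQ]³·[A₂B] / ([X]²·[M]³) = 1.50×10⁻⁴.
(0.0247)·(0.00360)³·(0.0303) / (([X])²·(0.0524)³) = 1.50×10⁻⁴
[X]² = 0.00162 ⇒ [X] = 0.0402 M

[X] = 0.0402 M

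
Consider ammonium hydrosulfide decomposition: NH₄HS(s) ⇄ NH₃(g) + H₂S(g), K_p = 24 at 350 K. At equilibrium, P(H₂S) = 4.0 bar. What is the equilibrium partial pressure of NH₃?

P(NH₃) = 6.0 bar

(NH₄HS is a pure solid — omitted from K_p.)
At equilibrium, K_p = P(NH₃)·P(H₂S) = 24.
(P(NH₃))·(4.0) = 24
P(NH₃) = 6.00 = 6.0 bar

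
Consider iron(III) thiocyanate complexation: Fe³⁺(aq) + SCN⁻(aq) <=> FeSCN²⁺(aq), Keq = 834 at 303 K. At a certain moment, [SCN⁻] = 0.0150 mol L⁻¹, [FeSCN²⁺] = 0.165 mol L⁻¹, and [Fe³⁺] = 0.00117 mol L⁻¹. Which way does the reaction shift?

reverse (toward reactants)

Q = [FeSCN²⁺] / ([Fe³⁺]·[SCN⁻]) = (0.165) / ((0.00117)·(0.0150)) = 9400
Q = 9400 > Keq = 834, so the reverse reaction proceeds.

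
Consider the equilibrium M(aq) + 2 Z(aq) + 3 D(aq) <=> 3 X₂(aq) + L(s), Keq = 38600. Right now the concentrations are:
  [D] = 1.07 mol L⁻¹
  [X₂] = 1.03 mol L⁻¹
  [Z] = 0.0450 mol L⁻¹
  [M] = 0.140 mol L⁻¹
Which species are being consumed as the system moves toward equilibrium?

M, Z, D (reactants)

(L is a pure solid — omitted from Q.)
Q = [X₂]³ / ([M]·[Z]²·[D]³) = (1.03)³ / ((0.140)·(0.0450)²·(1.07)³) = 3150
Q = 3150 < Keq = 38600: net forward reaction.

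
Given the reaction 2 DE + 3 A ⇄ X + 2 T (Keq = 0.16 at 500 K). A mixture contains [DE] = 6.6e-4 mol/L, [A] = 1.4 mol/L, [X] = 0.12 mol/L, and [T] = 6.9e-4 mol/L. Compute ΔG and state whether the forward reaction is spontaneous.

Q = [X]·[T]² / ([DE]²·[A]³) = (0.12)·(6.9e-4)² / ((6.6e-4)²·(1.4)³) = 0.0478
ΔG = RT ln(Q/Keq) = (8.314 J mol⁻¹ K⁻¹)(500 K) × ln(0.0478/0.16)
   = (4.157 kJ/mol)(-1.208) = -5.02 kJ/mol
ΔG < 0, so the forward reaction is spontaneous (proceeds forward).

ΔG = -5.02 kJ/mol; the forward reaction is spontaneous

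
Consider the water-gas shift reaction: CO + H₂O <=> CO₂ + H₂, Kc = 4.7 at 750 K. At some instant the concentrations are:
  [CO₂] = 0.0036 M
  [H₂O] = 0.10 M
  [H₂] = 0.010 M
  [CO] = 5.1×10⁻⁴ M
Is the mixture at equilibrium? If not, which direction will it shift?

no; Q < K, reaction proceeds forward

Qc = [CO₂]·[H₂] / ([CO]·[H₂O]) = (0.0036)·(0.010) / ((5.1×10⁻⁴)·(0.10)) = 0.71
Qc = 0.71 < Kc = 4.7: net forward reaction.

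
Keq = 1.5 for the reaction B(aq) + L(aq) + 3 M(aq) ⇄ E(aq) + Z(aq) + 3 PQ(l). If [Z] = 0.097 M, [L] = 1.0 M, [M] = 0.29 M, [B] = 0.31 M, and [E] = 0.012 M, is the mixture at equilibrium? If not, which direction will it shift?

no; Q < K, reaction proceeds forward

(PQ is a pure liquid — omitted from Q.)
Q = [E]·[Z] / ([B]·[L]·[M]³) = (0.012)·(0.097) / ((0.31)·(1.0)·(0.29)³) = 0.15
Q = 0.15 < Keq = 1.5: net forward reaction.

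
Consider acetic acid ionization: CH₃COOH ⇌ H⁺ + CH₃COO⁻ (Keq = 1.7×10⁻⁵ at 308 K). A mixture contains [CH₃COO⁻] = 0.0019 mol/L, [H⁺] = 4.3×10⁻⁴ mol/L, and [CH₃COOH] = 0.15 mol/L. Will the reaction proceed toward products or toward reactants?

Q = [H⁺]·[CH₃COO⁻] / [CH₃COOH] = (4.3×10⁻⁴)·(0.0019) / (0.15) = 5.4×10⁻⁶
Q = 5.4×10⁻⁶ < Keq = 1.7×10⁻⁵, so the forward reaction proceeds.

forward (toward products)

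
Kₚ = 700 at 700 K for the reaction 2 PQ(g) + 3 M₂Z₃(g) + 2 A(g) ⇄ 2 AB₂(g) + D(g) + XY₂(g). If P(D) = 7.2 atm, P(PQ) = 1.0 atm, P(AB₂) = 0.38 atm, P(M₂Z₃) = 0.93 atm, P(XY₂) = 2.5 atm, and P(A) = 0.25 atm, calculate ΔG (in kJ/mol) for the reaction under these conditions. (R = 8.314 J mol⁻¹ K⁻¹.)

Qₚ = P(AB₂)²·P(D)·P(XY₂) / (P(PQ)²·P(M₂Z₃)³·P(A)²) = (0.38)²·(7.2)·(2.5) / ((1.0)²·(0.93)³·(0.25)²) = 51.7
ΔG = RT ln(Qₚ/Kₚ) = (8.314 J mol⁻¹ K⁻¹)(700 K) × ln(51.7/700)
   = (5.820 kJ/mol)(-2.606) = -15.2 kJ/mol
ΔG < 0, so the forward reaction is spontaneous (proceeds forward).

ΔG = -15.2 kJ/mol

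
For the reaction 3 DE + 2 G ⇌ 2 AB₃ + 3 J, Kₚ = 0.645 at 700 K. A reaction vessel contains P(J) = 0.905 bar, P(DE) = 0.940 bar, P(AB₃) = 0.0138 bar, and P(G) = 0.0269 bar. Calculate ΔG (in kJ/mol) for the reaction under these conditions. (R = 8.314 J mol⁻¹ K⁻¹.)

Qₚ = P(AB₃)²·P(J)³ / (P(DE)³·P(G)²) = (0.0138)²·(0.905)³ / ((0.940)³·(0.0269)²) = 0.235
ΔG = RT ln(Qₚ/Kₚ) = (8.314 J mol⁻¹ K⁻¹)(700 K) × ln(0.235/0.645)
   = (5.820 kJ/mol)(-1.010) = -5.88 kJ/mol
ΔG < 0, so the forward reaction is spontaneous (proceeds forward).

ΔG = -5.88 kJ/mol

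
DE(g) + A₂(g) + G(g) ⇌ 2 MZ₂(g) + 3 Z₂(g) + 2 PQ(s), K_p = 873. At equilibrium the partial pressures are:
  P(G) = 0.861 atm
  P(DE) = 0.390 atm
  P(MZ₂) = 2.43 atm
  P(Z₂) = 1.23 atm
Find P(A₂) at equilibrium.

P(A₂) = 0.0375 atm

(PQ is a pure solid — omitted from K_p.)
At equilibrium, K_p = P(MZ₂)²·P(Z₂)³ / (P(DE)·P(A₂)·P(G)) = 873.
(2.43)²·(1.23)³ / ((0.390)·(P(A₂))·(0.861)) = 873
P(A₂) = 0.0375 atm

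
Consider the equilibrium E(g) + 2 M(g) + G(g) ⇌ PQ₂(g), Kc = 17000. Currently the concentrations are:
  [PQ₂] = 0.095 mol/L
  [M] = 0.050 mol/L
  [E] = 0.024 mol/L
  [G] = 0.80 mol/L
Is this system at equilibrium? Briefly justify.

Qc = [PQ₂] / ([E]·[M]²·[G]) = (0.095) / ((0.024)·(0.050)²·(0.80)) = 2000
Qc = 2000 < Kc = 17000: net forward reaction.

no; Q < K, reaction proceeds forward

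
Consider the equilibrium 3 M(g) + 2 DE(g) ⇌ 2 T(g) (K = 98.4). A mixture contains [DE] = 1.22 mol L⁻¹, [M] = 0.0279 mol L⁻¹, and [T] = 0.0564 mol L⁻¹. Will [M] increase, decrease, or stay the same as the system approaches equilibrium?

Q = [T]² / ([M]³·[DE]²) = (0.0564)² / ((0.0279)³·(1.22)²) = 98.4
Q = 98.4 = K; the system is at equilibrium.

stay the same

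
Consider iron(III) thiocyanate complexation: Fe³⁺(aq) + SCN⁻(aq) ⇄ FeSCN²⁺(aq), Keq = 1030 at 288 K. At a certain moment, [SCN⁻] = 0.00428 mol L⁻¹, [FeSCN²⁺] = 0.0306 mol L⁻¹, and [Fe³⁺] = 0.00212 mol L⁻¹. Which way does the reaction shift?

toward reactants

Q = [FeSCN²⁺] / ([Fe³⁺]·[SCN⁻]) = (0.0306) / ((0.00212)·(0.00428)) = 3370
Q = 3370 > Keq = 1030, so the reverse reaction proceeds.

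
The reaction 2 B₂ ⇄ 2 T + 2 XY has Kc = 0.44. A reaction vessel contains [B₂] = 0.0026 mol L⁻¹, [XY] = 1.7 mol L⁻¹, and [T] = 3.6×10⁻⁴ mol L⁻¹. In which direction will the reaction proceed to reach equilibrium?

Qc = [T]²·[XY]² / [B₂]² = (3.6×10⁻⁴)²·(1.7)² / (0.0026)² = 0.055
Qc = 0.055 < Kc = 0.44, so the forward reaction proceeds.

toward products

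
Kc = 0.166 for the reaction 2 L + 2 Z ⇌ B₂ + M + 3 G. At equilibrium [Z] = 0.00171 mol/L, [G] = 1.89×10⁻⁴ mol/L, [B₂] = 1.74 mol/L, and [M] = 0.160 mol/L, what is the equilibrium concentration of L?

At equilibrium, Kc = [B₂]·[M]·[G]³ / ([L]²·[Z]²) = 0.166.
(1.74)·(0.160)·(1.89×10⁻⁴)³ / (([L])²·(0.00171)²) = 0.166
[L]² = 3.87×10⁻⁶ ⇒ [L] = 0.00197 mol/L

[L] = 0.00197 mol/L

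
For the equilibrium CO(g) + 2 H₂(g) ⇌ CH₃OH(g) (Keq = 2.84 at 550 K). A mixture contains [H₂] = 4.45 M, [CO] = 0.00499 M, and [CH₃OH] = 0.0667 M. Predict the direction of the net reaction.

Q = [CH₃OH] / ([CO]·[H₂]²) = (0.0667) / ((0.00499)·(4.45)²) = 0.675
Q = 0.675 < Keq = 2.84, so the forward reaction proceeds.

in the forward direction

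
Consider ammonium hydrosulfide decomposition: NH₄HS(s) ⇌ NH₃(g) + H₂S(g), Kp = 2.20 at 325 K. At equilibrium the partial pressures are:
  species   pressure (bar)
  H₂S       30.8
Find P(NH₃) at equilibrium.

P(NH₃) = 0.0714 bar

(NH₄HS is a pure solid — omitted from Kp.)
At equilibrium, Kp = P(NH₃)·P(H₂S) = 2.20.
(P(NH₃))·(30.8) = 2.20
P(NH₃) = 0.0714 bar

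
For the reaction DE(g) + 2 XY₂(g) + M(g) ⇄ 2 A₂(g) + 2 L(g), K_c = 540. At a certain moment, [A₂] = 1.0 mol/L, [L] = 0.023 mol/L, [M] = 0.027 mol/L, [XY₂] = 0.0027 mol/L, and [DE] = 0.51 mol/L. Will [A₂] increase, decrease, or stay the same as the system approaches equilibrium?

decrease

Q_c = [A₂]²·[L]² / ([DE]·[XY₂]²·[M]) = (1.0)²·(0.023)² / ((0.51)·(0.0027)²·(0.027)) = 5300
Q_c = 5300 > K_c = 540: net reverse reaction.
A₂ is a product, so it decreases.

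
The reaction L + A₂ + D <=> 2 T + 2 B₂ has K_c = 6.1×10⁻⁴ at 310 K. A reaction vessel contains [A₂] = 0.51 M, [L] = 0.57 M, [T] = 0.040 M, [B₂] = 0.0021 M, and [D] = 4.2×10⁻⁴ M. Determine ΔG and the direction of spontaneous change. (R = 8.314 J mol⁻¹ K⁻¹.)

Q_c = [T]²·[B₂]² / ([L]·[A₂]·[D]) = (0.040)²·(0.0021)² / ((0.57)·(0.51)·(4.2×10⁻⁴)) = 5.78×10⁻⁵
ΔG = RT ln(Q_c/K_c) = (8.314 J mol⁻¹ K⁻¹)(310 K) × ln(5.78×10⁻⁵/6.1×10⁻⁴)
   = (2.577 kJ/mol)(-2.356) = -6.07 kJ/mol
ΔG < 0, so the forward reaction is spontaneous (proceeds forward).

ΔG = -6.07 kJ/mol; the forward reaction is spontaneous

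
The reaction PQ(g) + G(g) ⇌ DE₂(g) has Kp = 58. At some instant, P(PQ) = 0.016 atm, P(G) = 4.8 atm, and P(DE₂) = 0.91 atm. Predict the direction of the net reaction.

Qp = P(DE₂) / (P(PQ)·P(G)) = (0.91) / ((0.016)·(4.8)) = 12
Qp = 12 < Kp = 58, so the forward reaction proceeds.

toward products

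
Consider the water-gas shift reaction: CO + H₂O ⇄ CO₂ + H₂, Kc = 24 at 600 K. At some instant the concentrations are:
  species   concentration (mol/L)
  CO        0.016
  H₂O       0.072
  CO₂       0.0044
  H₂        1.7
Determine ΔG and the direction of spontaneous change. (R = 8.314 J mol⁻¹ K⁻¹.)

ΔG = -6.52 kJ/mol; the forward reaction is spontaneous

Qc = [CO₂]·[H₂] / ([CO]·[H₂O]) = (0.0044)·(1.7) / ((0.016)·(0.072)) = 6.49
ΔG = RT ln(Qc/Kc) = (8.314 J mol⁻¹ K⁻¹)(600 K) × ln(6.49/24)
   = (4.988 kJ/mol)(-1.308) = -6.52 kJ/mol
ΔG < 0, so the forward reaction is spontaneous (proceeds forward).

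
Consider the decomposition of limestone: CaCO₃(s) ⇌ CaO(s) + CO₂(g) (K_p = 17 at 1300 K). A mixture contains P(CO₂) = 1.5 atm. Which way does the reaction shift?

in the forward direction

(CaCO₃, CaO are pure solids — omitted from Q_p.)
Q_p = P(CO₂) = 1.5
Q_p = 1.5 < K_p = 17, so the forward reaction proceeds.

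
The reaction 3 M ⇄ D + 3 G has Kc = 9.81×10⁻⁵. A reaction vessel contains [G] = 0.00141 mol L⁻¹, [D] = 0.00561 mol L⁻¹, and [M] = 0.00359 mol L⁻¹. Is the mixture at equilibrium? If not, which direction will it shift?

no; Q > K, reaction proceeds in reverse

Qc = [D]·[G]³ / [M]³ = (0.00561)·(0.00141)³ / (0.00359)³ = 3.40×10⁻⁴
Qc = 3.40×10⁻⁴ > Kc = 9.81×10⁻⁵: net reverse reaction.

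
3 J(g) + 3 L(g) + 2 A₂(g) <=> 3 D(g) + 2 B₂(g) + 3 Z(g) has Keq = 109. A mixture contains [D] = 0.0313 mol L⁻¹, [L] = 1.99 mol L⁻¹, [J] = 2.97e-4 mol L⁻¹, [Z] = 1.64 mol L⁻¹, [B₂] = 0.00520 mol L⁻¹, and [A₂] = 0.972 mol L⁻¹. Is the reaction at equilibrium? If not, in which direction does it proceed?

Q = [D]³·[B₂]²·[Z]³ / ([J]³·[L]³·[A₂]²) = (0.0313)³·(0.00520)²·(1.64)³ / ((2.97e-4)³·(1.99)³·(0.972)²) = 18.8
Q = 18.8 < Keq = 109, so the forward reaction proceeds.

to the right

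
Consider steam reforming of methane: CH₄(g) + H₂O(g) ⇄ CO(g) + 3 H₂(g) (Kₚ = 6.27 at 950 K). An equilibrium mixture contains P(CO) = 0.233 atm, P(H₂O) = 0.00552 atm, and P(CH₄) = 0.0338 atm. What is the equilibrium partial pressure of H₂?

At equilibrium, Kₚ = P(CO)·P(H₂)³ / (P(CH₄)·P(H₂O)) = 6.27.
(0.233)·(P(H₂))³ / ((0.0338)·(0.00552)) = 6.27
P(H₂)³ = 0.00502 ⇒ P(H₂) = 0.171 atm

P(H₂) = 0.171 atm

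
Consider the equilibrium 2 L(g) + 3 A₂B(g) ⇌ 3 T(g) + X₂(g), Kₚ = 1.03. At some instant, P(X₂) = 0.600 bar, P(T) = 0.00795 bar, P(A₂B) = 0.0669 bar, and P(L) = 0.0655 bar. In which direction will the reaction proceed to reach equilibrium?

Qₚ = P(T)³·P(X₂) / (P(L)²·P(A₂B)³) = (0.00795)³·(0.600) / ((0.0655)²·(0.0669)³) = 0.235
Qₚ = 0.235 < Kₚ = 1.03, so the forward reaction proceeds.

toward products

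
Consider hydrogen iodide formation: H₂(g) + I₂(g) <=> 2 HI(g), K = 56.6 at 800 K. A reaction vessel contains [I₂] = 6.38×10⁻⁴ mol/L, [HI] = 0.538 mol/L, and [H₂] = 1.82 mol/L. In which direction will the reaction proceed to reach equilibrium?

Q = [HI]² / ([H₂]·[I₂]) = (0.538)² / ((1.82)·(6.38×10⁻⁴)) = 249
Q = 249 > K = 56.6, so the reverse reaction proceeds.

reverse (toward reactants)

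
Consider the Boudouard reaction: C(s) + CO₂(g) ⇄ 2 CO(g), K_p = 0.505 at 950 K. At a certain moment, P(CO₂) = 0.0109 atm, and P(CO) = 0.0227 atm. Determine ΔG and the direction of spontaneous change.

(C is a pure solid — omitted from Q_p.)
Q_p = P(CO)² / P(CO₂) = (0.0227)² / (0.0109) = 0.0473
ΔG = RT ln(Q_p/K_p) = (8.314 J mol⁻¹ K⁻¹)(950 K) × ln(0.0473/0.505)
   = (7.898 kJ/mol)(-2.368) = -18.7 kJ/mol
ΔG < 0, so the forward reaction is spontaneous (proceeds forward).

ΔG = -18.7 kJ/mol; the forward reaction is spontaneous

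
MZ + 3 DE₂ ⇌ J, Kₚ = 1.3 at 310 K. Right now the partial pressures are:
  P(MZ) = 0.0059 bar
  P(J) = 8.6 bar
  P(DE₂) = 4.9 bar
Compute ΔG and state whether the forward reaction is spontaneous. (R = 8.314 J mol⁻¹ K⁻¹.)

Qₚ = P(J) / (P(MZ)·P(DE₂)³) = (8.6) / ((0.0059)·(4.9)³) = 12.4
ΔG = RT ln(Qₚ/Kₚ) = (8.314 J mol⁻¹ K⁻¹)(310 K) × ln(12.4/1.3)
   = (2.577 kJ/mol)(2.255) = 5.81 kJ/mol
ΔG > 0, so the forward reaction is non-spontaneous (proceeds in reverse).

ΔG = 5.81 kJ/mol; the forward reaction is non-spontaneous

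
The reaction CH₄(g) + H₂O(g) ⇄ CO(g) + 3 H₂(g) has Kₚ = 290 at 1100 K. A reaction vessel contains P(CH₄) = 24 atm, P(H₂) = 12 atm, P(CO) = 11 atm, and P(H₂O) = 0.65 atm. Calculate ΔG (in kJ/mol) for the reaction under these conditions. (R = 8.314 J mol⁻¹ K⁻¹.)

ΔG = 13.1 kJ/mol

Qₚ = P(CO)·P(H₂)³ / (P(CH₄)·P(H₂O)) = (11)·(12)³ / ((24)·(0.65)) = 1220
ΔG = RT ln(Qₚ/Kₚ) = (8.314 J mol⁻¹ K⁻¹)(1100 K) × ln(1220/290)
   = (9.145 kJ/mol)(1.437) = 13.1 kJ/mol
ΔG > 0, so the forward reaction is non-spontaneous (proceeds in reverse).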